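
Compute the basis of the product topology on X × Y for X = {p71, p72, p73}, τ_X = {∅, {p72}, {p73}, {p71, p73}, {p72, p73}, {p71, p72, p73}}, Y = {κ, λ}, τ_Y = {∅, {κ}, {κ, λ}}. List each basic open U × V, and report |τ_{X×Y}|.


Basis B = {∅ × ∅, {p72} × {κ}, {p73} × {κ}, {p71, p73} × {κ}, {p72} × {κ, λ}, {p72, p73} × {κ}, {p73} × {κ, λ}, {p71, p72, p73} × {κ}, {p71, p73} × {κ, λ}, {p72, p73} × {κ, λ}, {p71, p72, p73} × {κ, λ}}; |τ_{X×Y}| = 18.

Enumerate products U × V with U ∈ τ_X, V ∈ τ_Y (deduplicated):
  ∅ × ∅ = {} (∅)
  {p72} × {κ} = {(p72,κ)}
  {p73} × {κ} = {(p73,κ)}
  {p71, p73} × {κ} = {(p71,κ), (p73,κ)}
  {p72} × {κ, λ} = {(p72,κ), (p72,λ)}
  {p72, p73} × {κ} = {(p72,κ), (p73,κ)}
  {p73} × {κ, λ} = {(p73,κ), (p73,λ)}
  {p71, p72, p73} × {κ} = {(p71,κ), (p72,κ), (p73,κ)}
  {p71, p73} × {κ, λ} = {(p71,κ), (p71,λ), (p73,κ), (p73,λ)}
  {p72, p73} × {κ, λ} = {(p72,κ), (p72,λ), (p73,κ), (p73,λ)}
  {p71, p72, p73} × {κ, λ} = {(p71,κ), (p71,λ), (p72,κ), (p72,λ), (p73,κ), (p73,λ)}
These 11 distinct sets form the basis B.
Close under arbitrary unions to get τ_{X×Y}; counting gives |τ_{X×Y}| = 18.


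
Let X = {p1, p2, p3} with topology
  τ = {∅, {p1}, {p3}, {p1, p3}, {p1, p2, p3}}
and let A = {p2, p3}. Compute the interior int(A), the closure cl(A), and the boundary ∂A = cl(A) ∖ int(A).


int(A) = {p3}, cl(A) = {p2, p3}, ∂A = {p2}.

Closed sets in (X, τ) are complements of opens:
  closed(X, τ) = {∅, {p2}, {p1, p2}, {p2, p3}, {p1, p2, p3}}.
int(A) = ⋃ {U ∈ τ : U ⊆ A}. Opens contained in A: ∅, {p3}.
Taking the union of these: int(A) = {p3}.
cl(A) = ⋂ {C closed : A ⊆ C}. Closed sets containing A: {p2, p3}, {p1, p2, p3}.
Intersecting these: cl(A) = {p2, p3}.
∂A = cl(A) ∖ int(A) = {p2, p3} ∖ {p3} = {p2}.


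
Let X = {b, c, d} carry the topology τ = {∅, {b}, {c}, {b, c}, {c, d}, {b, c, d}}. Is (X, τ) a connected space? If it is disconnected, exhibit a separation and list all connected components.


(X, τ) is disconnected; components = [{b}, {c, d}].

Find clopen sets (U ∈ τ with X ∖ U ∈ τ):
  U = ∅, X ∖ U = {b, c, d} — both open, so U is clopen.
  U = {b}, X ∖ U = {c, d} — both open, so U is clopen.
  U = {c, d}, X ∖ U = {b} — both open, so U is clopen.
  U = {b, c, d}, X ∖ U = ∅ — both open, so U is clopen.
Nontrivial clopen(s) exist: e.g. {c, d}. So (X, τ) is disconnected.
Compute connected components by grouping points that agree on all clopens:
  component: {b}
  component: {c, d}


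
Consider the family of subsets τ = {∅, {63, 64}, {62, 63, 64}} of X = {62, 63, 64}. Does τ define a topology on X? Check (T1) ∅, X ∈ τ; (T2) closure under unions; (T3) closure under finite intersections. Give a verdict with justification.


τ IS a topology on X.

Axiom (T1): ∅ ∈ τ? Yes; X ∈ τ? Yes.
Axiom (T2/T3): check pairwise unions and intersections of members of τ.
All pairwise intersections and unions checked — each lies in τ. Therefore τ satisfies (T1), (T2), (T3): it IS a topology on X.


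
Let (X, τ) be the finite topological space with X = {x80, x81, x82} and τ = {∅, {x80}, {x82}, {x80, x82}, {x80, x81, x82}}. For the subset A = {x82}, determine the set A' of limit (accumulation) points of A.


A' = {x81}

For each x ∈ X, list the open sets U ∈ τ with x ∈ U, then check whether U ∩ (A ∖ {x}) ≠ ∅ for every such U.
  x = x80: open {x80} ∋ x has {x80} ∩ (A ∖ {x80}) = ∅, so x is NOT a limit point.
  x = x81: opens ∋ x are {x80, x81, x82}; each meets A ∖ {x81}, so x IS a limit point.
  x = x82: open {x82} ∋ x has {x82} ∩ (A ∖ {x82}) = ∅, so x is NOT a limit point.
Collecting: A' = {x81}.


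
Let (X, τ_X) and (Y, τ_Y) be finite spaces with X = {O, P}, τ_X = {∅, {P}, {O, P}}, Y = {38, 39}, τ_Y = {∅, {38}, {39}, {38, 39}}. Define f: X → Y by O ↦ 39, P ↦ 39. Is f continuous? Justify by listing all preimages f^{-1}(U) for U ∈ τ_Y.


f IS continuous.

Compute f^{-1}(U) for each U ∈ τ_Y:
  U = ∅: f^{-1}(U) = ∅ ∈ τ_X ✓.
  U = {38}: f^{-1}(U) = ∅ ∈ τ_X ✓.
  U = {39}: f^{-1}(U) = {O, P} ∈ τ_X ✓.
  U = {38, 39}: f^{-1}(U) = {O, P} ∈ τ_X ✓.
Every preimage lies in τ_X, so f IS continuous.


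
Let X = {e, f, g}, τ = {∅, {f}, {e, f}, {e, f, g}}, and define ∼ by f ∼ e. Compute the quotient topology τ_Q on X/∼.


X/∼ = {[e=f], [g]}; |τ_Q| = 3.

Equivalence classes: [e=f], [g].
Quotient map π: X → X/∼ sends e ↦ [e=f], f ↦ [e=f], g ↦ [g].
For each subset V ⊆ X/∼, compute π^{-1}(V) ⊆ X and check whether π^{-1}(V) ∈ τ. V is open in τ_Q iff π^{-1}(V) ∈ τ.
  V = {}: π^{-1}(V) = ∅ ∈ τ ✓.
  V = {[e=f]}: π^{-1}(V) = {e, f} ∈ τ ✓.
  V = {[g]}: π^{-1}(V) = {g} ∉ τ ✗.
  V = {[e=f], [g]}: π^{-1}(V) = {e, f, g} ∈ τ ✓.
Open sets in the quotient: τ_Q = {{}, {[e=f]}, {[e=f], [g]}} (3 elements).


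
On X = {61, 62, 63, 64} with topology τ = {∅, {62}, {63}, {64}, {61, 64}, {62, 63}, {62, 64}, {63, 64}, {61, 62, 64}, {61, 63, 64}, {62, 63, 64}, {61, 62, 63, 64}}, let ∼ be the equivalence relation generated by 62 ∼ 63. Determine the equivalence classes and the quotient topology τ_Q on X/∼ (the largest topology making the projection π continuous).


X/∼ = {[61], [62=63], [64]}; |τ_Q| = 6.

Equivalence classes: [61], [62=63], [64].
Quotient map π: X → X/∼ sends 61 ↦ [61], 62 ↦ [62=63], 63 ↦ [62=63], 64 ↦ [64].
For each subset V ⊆ X/∼, compute π^{-1}(V) ⊆ X and check whether π^{-1}(V) ∈ τ. V is open in τ_Q iff π^{-1}(V) ∈ τ.
  V = {}: π^{-1}(V) = ∅ ∈ τ ✓.
  V = {[61]}: π^{-1}(V) = {61} ∉ τ ✗.
  V = {[62=63]}: π^{-1}(V) = {62, 63} ∈ τ ✓.
  V = {[61], [62=63]}: π^{-1}(V) = {61, 62, 63} ∉ τ ✗.
  V = {[64]}: π^{-1}(V) = {64} ∈ τ ✓.
  V = {[61], [64]}: π^{-1}(V) = {61, 64} ∈ τ ✓.
  V = {[62=63], [64]}: π^{-1}(V) = {62, 63, 64} ∈ τ ✓.
  V = {[61], [62=63], [64]}: π^{-1}(V) = {61, 62, 63, 64} ∈ τ ✓.
Open sets in the quotient: τ_Q = {{}, {[62=63]}, {[64]}, {[61], [64]}, {[62=63], [64]}, {[61], [62=63], [64]}} (6 elements).


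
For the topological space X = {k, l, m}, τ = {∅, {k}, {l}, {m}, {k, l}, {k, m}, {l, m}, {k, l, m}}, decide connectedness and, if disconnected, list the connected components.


(X, τ) is disconnected; components = [{k}, {l}, {m}].

Find clopen sets (U ∈ τ with X ∖ U ∈ τ):
  U = ∅, X ∖ U = {k, l, m} — both open, so U is clopen.
  U = {k}, X ∖ U = {l, m} — both open, so U is clopen.
  U = {l}, X ∖ U = {k, m} — both open, so U is clopen.
  U = {m}, X ∖ U = {k, l} — both open, so U is clopen.
  U = {k, l}, X ∖ U = {m} — both open, so U is clopen.
  U = {k, m}, X ∖ U = {l} — both open, so U is clopen.
  U = {l, m}, X ∖ U = {k} — both open, so U is clopen.
  U = {k, l, m}, X ∖ U = ∅ — both open, so U is clopen.
Nontrivial clopen(s) exist: e.g. {k, l}. So (X, τ) is disconnected.
Compute connected components by grouping points that agree on all clopens:
  component: {k}
  component: {l}
  component: {m}


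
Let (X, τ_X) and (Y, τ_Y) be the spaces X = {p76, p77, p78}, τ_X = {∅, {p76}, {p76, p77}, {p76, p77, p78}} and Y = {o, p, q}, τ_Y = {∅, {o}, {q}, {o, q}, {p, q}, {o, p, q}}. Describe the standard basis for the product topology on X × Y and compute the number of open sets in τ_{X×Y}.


Basis B = {∅ × ∅, {p76} × {o}, {p76} × {q}, {p76} × {o, q}, {p76, p77} × {o}, {p76} × {p, q}, {p76, p77} × {q}, {p76} × {o, p, q}, {p76, p77, p78} × {o}, {p76, p77, p78} × {q}, {p76, p77} × {o, q}, {p76, p77} × {p, q}, {p76, p77} × {o, p, q}, {p76, p77, p78} × {o, q}, {p76, p77, p78} × {p, q}, {p76, p77, p78} × {o, p, q}}; |τ_{X×Y}| = 40.

Enumerate products U × V with U ∈ τ_X, V ∈ τ_Y (deduplicated):
  ∅ × ∅ = {} (∅)
  {p76} × {o} = {(p76,o)}
  {p76} × {q} = {(p76,q)}
  {p76} × {o, q} = {(p76,o), (p76,q)}
  {p76, p77} × {o} = {(p76,o), (p77,o)}
  {p76} × {p, q} = {(p76,p), (p76,q)}
  {p76, p77} × {q} = {(p76,q), (p77,q)}
  {p76} × {o, p, q} = {(p76,o), (p76,p), (p76,q)}
  {p76, p77, p78} × {o} = {(p76,o), (p77,o), (p78,o)}
  {p76, p77, p78} × {q} = {(p76,q), (p77,q), (p78,q)}
  {p76, p77} × {o, q} = {(p76,o), (p76,q), (p77,o), (p77,q)}
  {p76, p77} × {p, q} = {(p76,p), (p76,q), (p77,p), (p77,q)}
  {p76, p77} × {o, p, q} = {(p76,o), (p76,p), (p76,q), (p77,o), (p77,p), (p77,q)}
  {p76, p77, p78} × {o, q} = {(p76,o), (p76,q), (p77,o), (p77,q), (p78,o), (p78,q)}
  {p76, p77, p78} × {p, q} = {(p76,p), (p76,q), (p77,p), (p77,q), (p78,p), (p78,q)}
  {p76, p77, p78} × {o, p, q} = {(p76,o), (p76,p), (p76,q), (p77,o), (p77,p), (p77,q), (p78,o), (p78,p), (p78,q)}
These 16 distinct sets form the basis B.
Close under arbitrary unions to get τ_{X×Y}; counting gives |τ_{X×Y}| = 40.


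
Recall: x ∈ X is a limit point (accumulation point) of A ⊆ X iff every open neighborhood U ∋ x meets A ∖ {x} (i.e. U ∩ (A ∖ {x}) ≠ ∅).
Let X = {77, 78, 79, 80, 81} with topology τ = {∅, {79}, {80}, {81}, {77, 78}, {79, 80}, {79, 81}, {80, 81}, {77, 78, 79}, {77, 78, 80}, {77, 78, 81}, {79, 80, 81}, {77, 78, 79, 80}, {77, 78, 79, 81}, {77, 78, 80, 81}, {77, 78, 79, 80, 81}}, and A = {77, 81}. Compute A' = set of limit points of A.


A' = {78}

For each x ∈ X, list the open sets U ∈ τ with x ∈ U, then check whether U ∩ (A ∖ {x}) ≠ ∅ for every such U.
  x = 77: open {77, 78} ∋ x has {77, 78} ∩ (A ∖ {77}) = ∅, so x is NOT a limit point.
  x = 78: opens ∋ x are {77, 78}, {77, 78, 79}, {77, 78, 80}, {77, 78, 81}, {77, 78, 79, 80}, {77, 78, 79, 81}, {77, 78, 80, 81}, {77, 78, 79, 80, 81}; each meets A ∖ {78}, so x IS a limit point.
  x = 79: open {79} ∋ x has {79} ∩ (A ∖ {79}) = ∅, so x is NOT a limit point.
  x = 80: open {80} ∋ x has {80} ∩ (A ∖ {80}) = ∅, so x is NOT a limit point.
  x = 81: open {81} ∋ x has {81} ∩ (A ∖ {81}) = ∅, so x is NOT a limit point.
Collecting: A' = {78}.


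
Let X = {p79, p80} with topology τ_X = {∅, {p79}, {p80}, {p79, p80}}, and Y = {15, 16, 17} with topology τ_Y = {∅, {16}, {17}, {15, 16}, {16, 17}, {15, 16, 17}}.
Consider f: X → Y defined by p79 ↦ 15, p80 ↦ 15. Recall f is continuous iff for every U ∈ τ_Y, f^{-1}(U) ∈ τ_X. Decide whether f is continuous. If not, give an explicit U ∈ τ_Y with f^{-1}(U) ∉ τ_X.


f IS continuous.

Compute f^{-1}(U) for each U ∈ τ_Y:
  U = ∅: f^{-1}(U) = ∅ ∈ τ_X ✓.
  U = {16}: f^{-1}(U) = ∅ ∈ τ_X ✓.
  U = {17}: f^{-1}(U) = ∅ ∈ τ_X ✓.
  U = {15, 16}: f^{-1}(U) = {p79, p80} ∈ τ_X ✓.
  U = {16, 17}: f^{-1}(U) = ∅ ∈ τ_X ✓.
  U = {15, 16, 17}: f^{-1}(U) = {p79, p80} ∈ τ_X ✓.
Every preimage lies in τ_X, so f IS continuous.


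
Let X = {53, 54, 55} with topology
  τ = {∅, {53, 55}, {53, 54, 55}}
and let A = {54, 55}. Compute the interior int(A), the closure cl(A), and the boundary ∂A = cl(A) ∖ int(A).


int(A) = ∅, cl(A) = {53, 54, 55}, ∂A = {53, 54, 55}.

Closed sets in (X, τ) are complements of opens:
  closed(X, τ) = {∅, {54}, {53, 54, 55}}.
int(A) = ⋃ {U ∈ τ : U ⊆ A}. Opens contained in A: ∅.
Taking the union of these: int(A) = ∅.
cl(A) = ⋂ {C closed : A ⊆ C}. Closed sets containing A: {53, 54, 55}.
Intersecting these: cl(A) = {53, 54, 55}.
∂A = cl(A) ∖ int(A) = {53, 54, 55} ∖ ∅ = {53, 54, 55}.


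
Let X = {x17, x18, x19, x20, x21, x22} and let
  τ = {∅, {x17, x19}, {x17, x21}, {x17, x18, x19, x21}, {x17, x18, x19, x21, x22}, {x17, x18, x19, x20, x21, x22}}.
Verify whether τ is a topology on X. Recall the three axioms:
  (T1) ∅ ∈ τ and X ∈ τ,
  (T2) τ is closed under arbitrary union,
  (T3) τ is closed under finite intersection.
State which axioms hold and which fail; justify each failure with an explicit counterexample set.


τ is NOT a topology on X.

Axiom (T1): ∅ ∈ τ? Yes; X ∈ τ? Yes.
Axiom (T2/T3): check pairwise unions and intersections of members of τ.
Counterexample for (T3): {x17, x19} ∩ {x17, x21} = {x17} ∉ τ. Therefore τ is NOT a topology.


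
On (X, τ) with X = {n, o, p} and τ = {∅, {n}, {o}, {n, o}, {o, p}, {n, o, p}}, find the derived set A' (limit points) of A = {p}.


A' = ∅

For each x ∈ X, list the open sets U ∈ τ with x ∈ U, then check whether U ∩ (A ∖ {x}) ≠ ∅ for every such U.
  x = n: open {n} ∋ x has {n} ∩ (A ∖ {n}) = ∅, so x is NOT a limit point.
  x = o: open {o} ∋ x has {o} ∩ (A ∖ {o}) = ∅, so x is NOT a limit point.
  x = p: open {o, p} ∋ x has {o, p} ∩ (A ∖ {p}) = ∅, so x is NOT a limit point.
Collecting: A' = ∅.


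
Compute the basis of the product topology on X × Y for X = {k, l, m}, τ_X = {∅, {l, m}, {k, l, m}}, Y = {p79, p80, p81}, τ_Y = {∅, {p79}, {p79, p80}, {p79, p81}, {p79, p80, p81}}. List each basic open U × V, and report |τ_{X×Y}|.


Basis B = {∅ × ∅, {l, m} × {p79}, {k, l, m} × {p79}, {l, m} × {p79, p80}, {l, m} × {p79, p81}, {k, l, m} × {p79, p80}, {k, l, m} × {p79, p81}, {l, m} × {p79, p80, p81}, {k, l, m} × {p79, p80, p81}}; |τ_{X×Y}| = 14.

Enumerate products U × V with U ∈ τ_X, V ∈ τ_Y (deduplicated):
  ∅ × ∅ = {} (∅)
  {l, m} × {p79} = {(l,p79), (m,p79)}
  {k, l, m} × {p79} = {(k,p79), (l,p79), (m,p79)}
  {l, m} × {p79, p80} = {(l,p79), (l,p80), (m,p79), (m,p80)}
  {l, m} × {p79, p81} = {(l,p79), (l,p81), (m,p79), (m,p81)}
  {k, l, m} × {p79, p80} = {(k,p79), (k,p80), (l,p79), (l,p80), (m,p79), (m,p80)}
  {k, l, m} × {p79, p81} = {(k,p79), (k,p81), (l,p79), (l,p81), (m,p79), (m,p81)}
  {l, m} × {p79, p80, p81} = {(l,p79), (l,p80), (l,p81), (m,p79), (m,p80), (m,p81)}
  {k, l, m} × {p79, p80, p81} = {(k,p79), (k,p80), (k,p81), (l,p79), (l,p80), (l,p81), (m,p79), (m,p80), (m,p81)}
These 9 distinct sets form the basis B.
Close under arbitrary unions to get τ_{X×Y}; counting gives |τ_{X×Y}| = 14.


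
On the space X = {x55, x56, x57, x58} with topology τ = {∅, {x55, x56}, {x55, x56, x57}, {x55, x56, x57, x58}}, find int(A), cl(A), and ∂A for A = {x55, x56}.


int(A) = {x55, x56}, cl(A) = {x55, x56, x57, x58}, ∂A = {x57, x58}.

Closed sets in (X, τ) are complements of opens:
  closed(X, τ) = {∅, {x58}, {x57, x58}, {x55, x56, x57, x58}}.
int(A) = ⋃ {U ∈ τ : U ⊆ A}. Opens contained in A: ∅, {x55, x56}.
Taking the union of these: int(A) = {x55, x56}.
cl(A) = ⋂ {C closed : A ⊆ C}. Closed sets containing A: {x55, x56, x57, x58}.
Intersecting these: cl(A) = {x55, x56, x57, x58}.
∂A = cl(A) ∖ int(A) = {x55, x56, x57, x58} ∖ {x55, x56} = {x57, x58}.


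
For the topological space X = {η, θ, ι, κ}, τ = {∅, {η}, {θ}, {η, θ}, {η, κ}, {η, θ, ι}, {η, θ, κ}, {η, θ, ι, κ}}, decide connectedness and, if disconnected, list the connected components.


(X, τ) is connected.

Find clopen sets (U ∈ τ with X ∖ U ∈ τ):
  U = ∅, X ∖ U = {η, θ, ι, κ} — both open, so U is clopen.
  U = {η, θ, ι, κ}, X ∖ U = ∅ — both open, so U is clopen.
Only trivial clopens (∅ and X) exist, so (X, τ) is connected.
Compute connected components by grouping points that agree on all clopens:
  component: {η, θ, ι, κ}


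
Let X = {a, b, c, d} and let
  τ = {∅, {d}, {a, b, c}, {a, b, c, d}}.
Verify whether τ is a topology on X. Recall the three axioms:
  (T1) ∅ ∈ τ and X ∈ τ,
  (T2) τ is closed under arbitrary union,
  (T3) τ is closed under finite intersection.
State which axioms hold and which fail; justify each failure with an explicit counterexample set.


τ IS a topology on X.

Axiom (T1): ∅ ∈ τ? Yes; X ∈ τ? Yes.
Axiom (T2/T3): check pairwise unions and intersections of members of τ.
All pairwise intersections and unions checked — each lies in τ. Therefore τ satisfies (T1), (T2), (T3): it IS a topology on X.


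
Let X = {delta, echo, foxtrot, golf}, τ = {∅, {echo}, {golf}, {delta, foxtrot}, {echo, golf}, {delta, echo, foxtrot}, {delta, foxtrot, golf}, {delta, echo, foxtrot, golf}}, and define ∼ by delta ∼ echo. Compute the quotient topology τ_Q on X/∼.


X/∼ = {[delta=echo], [foxtrot], [golf]}; |τ_Q| = 4.

Equivalence classes: [delta=echo], [foxtrot], [golf].
Quotient map π: X → X/∼ sends delta ↦ [delta=echo], echo ↦ [delta=echo], foxtrot ↦ [foxtrot], golf ↦ [golf].
For each subset V ⊆ X/∼, compute π^{-1}(V) ⊆ X and check whether π^{-1}(V) ∈ τ. V is open in τ_Q iff π^{-1}(V) ∈ τ.
  V = {}: π^{-1}(V) = ∅ ∈ τ ✓.
  V = {[delta=echo]}: π^{-1}(V) = {delta, echo} ∉ τ ✗.
  V = {[foxtrot]}: π^{-1}(V) = {foxtrot} ∉ τ ✗.
  V = {[delta=echo], [foxtrot]}: π^{-1}(V) = {delta, echo, foxtrot} ∈ τ ✓.
  V = {[golf]}: π^{-1}(V) = {golf} ∈ τ ✓.
  V = {[delta=echo], [golf]}: π^{-1}(V) = {delta, echo, golf} ∉ τ ✗.
  V = {[foxtrot], [golf]}: π^{-1}(V) = {foxtrot, golf} ∉ τ ✗.
  V = {[delta=echo], [foxtrot], [golf]}: π^{-1}(V) = {delta, echo, foxtrot, golf} ∈ τ ✓.
Open sets in the quotient: τ_Q = {{}, {[delta=echo], [foxtrot]}, {[golf]}, {[delta=echo], [foxtrot], [golf]}} (4 elements).


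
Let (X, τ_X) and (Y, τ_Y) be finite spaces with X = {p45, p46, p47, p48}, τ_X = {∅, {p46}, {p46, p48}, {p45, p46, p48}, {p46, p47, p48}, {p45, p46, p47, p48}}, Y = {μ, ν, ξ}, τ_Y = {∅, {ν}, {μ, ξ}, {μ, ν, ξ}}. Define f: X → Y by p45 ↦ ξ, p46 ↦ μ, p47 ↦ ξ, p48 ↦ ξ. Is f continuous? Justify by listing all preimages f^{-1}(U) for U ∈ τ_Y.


f IS continuous.

Compute f^{-1}(U) for each U ∈ τ_Y:
  U = ∅: f^{-1}(U) = ∅ ∈ τ_X ✓.
  U = {ν}: f^{-1}(U) = ∅ ∈ τ_X ✓.
  U = {μ, ξ}: f^{-1}(U) = {p45, p46, p47, p48} ∈ τ_X ✓.
  U = {μ, ν, ξ}: f^{-1}(U) = {p45, p46, p47, p48} ∈ τ_X ✓.
Every preimage lies in τ_X, so f IS continuous.


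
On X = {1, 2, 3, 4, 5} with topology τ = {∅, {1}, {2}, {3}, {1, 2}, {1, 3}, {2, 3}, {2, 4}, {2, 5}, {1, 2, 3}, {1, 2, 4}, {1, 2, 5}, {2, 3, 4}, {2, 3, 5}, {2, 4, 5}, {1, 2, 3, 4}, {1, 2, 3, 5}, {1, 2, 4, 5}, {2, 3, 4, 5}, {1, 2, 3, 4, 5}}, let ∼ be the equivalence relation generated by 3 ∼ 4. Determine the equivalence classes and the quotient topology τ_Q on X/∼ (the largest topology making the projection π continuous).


X/∼ = {[1], [2], [3=4], [5]}; |τ_Q| = 10.

Equivalence classes: [1], [2], [3=4], [5].
Quotient map π: X → X/∼ sends 1 ↦ [1], 2 ↦ [2], 3 ↦ [3=4], 4 ↦ [3=4], 5 ↦ [5].
For each subset V ⊆ X/∼, compute π^{-1}(V) ⊆ X and check whether π^{-1}(V) ∈ τ. V is open in τ_Q iff π^{-1}(V) ∈ τ.
  V = {}: π^{-1}(V) = ∅ ∈ τ ✓.
  V = {[1]}: π^{-1}(V) = {1} ∈ τ ✓.
  V = {[2]}: π^{-1}(V) = {2} ∈ τ ✓.
  V = {[1], [2]}: π^{-1}(V) = {1, 2} ∈ τ ✓.
  V = {[3=4]}: π^{-1}(V) = {3, 4} ∉ τ ✗.
  V = {[1], [3=4]}: π^{-1}(V) = {1, 3, 4} ∉ τ ✗.
  V = {[2], [3=4]}: π^{-1}(V) = {2, 3, 4} ∈ τ ✓.
  V = {[1], [2], [3=4]}: π^{-1}(V) = {1, 2, 3, 4} ∈ τ ✓.
  V = {[5]}: π^{-1}(V) = {5} ∉ τ ✗.
  V = {[1], [5]}: π^{-1}(V) = {1, 5} ∉ τ ✗.
  V = {[2], [5]}: π^{-1}(V) = {2, 5} ∈ τ ✓.
  V = {[1], [2], [5]}: π^{-1}(V) = {1, 2, 5} ∈ τ ✓.
  V = {[3=4], [5]}: π^{-1}(V) = {3, 4, 5} ∉ τ ✗.
  V = {[1], [3=4], [5]}: π^{-1}(V) = {1, 3, 4, 5} ∉ τ ✗.
  V = {[2], [3=4], [5]}: π^{-1}(V) = {2, 3, 4, 5} ∈ τ ✓.
  V = {[1], [2], [3=4], [5]}: π^{-1}(V) = {1, 2, 3, 4, 5} ∈ τ ✓.
Open sets in the quotient: τ_Q = {{}, {[1]}, {[2]}, {[1], [2]}, {[2], [3=4]}, {[1], [2], [3=4]}, {[2], [5]}, {[1], [2], [5]}, {[2], [3=4], [5]}, {[1], [2], [3=4], [5]}} (10 elements).


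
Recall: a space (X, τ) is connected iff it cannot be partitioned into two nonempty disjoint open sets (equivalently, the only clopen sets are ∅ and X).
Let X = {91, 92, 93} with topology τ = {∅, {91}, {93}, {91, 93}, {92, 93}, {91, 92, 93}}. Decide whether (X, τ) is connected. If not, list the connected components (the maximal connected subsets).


(X, τ) is disconnected; components = [{91}, {92, 93}].

Find clopen sets (U ∈ τ with X ∖ U ∈ τ):
  U = ∅, X ∖ U = {91, 92, 93} — both open, so U is clopen.
  U = {91}, X ∖ U = {92, 93} — both open, so U is clopen.
  U = {92, 93}, X ∖ U = {91} — both open, so U is clopen.
  U = {91, 92, 93}, X ∖ U = ∅ — both open, so U is clopen.
Nontrivial clopen(s) exist: e.g. {91}. So (X, τ) is disconnected.
Compute connected components by grouping points that agree on all clopens:
  component: {91}
  component: {92, 93}


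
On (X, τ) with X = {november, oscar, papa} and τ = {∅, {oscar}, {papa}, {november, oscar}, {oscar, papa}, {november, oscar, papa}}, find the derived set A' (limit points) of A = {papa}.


A' = ∅

For each x ∈ X, list the open sets U ∈ τ with x ∈ U, then check whether U ∩ (A ∖ {x}) ≠ ∅ for every such U.
  x = november: open {november, oscar} ∋ x has {november, oscar} ∩ (A ∖ {november}) = ∅, so x is NOT a limit point.
  x = oscar: open {oscar} ∋ x has {oscar} ∩ (A ∖ {oscar}) = ∅, so x is NOT a limit point.
  x = papa: open {papa} ∋ x has {papa} ∩ (A ∖ {papa}) = ∅, so x is NOT a limit point.
Collecting: A' = ∅.


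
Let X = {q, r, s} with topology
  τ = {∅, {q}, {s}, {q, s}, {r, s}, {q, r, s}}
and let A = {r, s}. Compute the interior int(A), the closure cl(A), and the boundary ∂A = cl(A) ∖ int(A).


int(A) = {r, s}, cl(A) = {r, s}, ∂A = ∅.

Closed sets in (X, τ) are complements of opens:
  closed(X, τ) = {∅, {q}, {r}, {q, r}, {r, s}, {q, r, s}}.
int(A) = ⋃ {U ∈ τ : U ⊆ A}. Opens contained in A: ∅, {s}, {r, s}.
Taking the union of these: int(A) = {r, s}.
cl(A) = ⋂ {C closed : A ⊆ C}. Closed sets containing A: {r, s}, {q, r, s}.
Intersecting these: cl(A) = {r, s}.
∂A = cl(A) ∖ int(A) = {r, s} ∖ {r, s} = ∅.


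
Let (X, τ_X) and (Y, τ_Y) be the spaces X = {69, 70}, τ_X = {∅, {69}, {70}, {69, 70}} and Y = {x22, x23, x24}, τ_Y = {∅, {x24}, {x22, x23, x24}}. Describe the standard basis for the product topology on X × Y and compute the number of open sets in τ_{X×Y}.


Basis B = {∅ × ∅, {69} × {x24}, {70} × {x24}, {69, 70} × {x24}, {69} × {x22, x23, x24}, {70} × {x22, x23, x24}, {69, 70} × {x22, x23, x24}}; |τ_{X×Y}| = 9.

Enumerate products U × V with U ∈ τ_X, V ∈ τ_Y (deduplicated):
  ∅ × ∅ = {} (∅)
  {69} × {x24} = {(69,x24)}
  {70} × {x24} = {(70,x24)}
  {69, 70} × {x24} = {(69,x24), (70,x24)}
  {69} × {x22, x23, x24} = {(69,x22), (69,x23), (69,x24)}
  {70} × {x22, x23, x24} = {(70,x22), (70,x23), (70,x24)}
  {69, 70} × {x22, x23, x24} = {(69,x22), (69,x23), (69,x24), (70,x22), (70,x23), (70,x24)}
These 7 distinct sets form the basis B.
Close under arbitrary unions to get τ_{X×Y}; counting gives |τ_{X×Y}| = 9.


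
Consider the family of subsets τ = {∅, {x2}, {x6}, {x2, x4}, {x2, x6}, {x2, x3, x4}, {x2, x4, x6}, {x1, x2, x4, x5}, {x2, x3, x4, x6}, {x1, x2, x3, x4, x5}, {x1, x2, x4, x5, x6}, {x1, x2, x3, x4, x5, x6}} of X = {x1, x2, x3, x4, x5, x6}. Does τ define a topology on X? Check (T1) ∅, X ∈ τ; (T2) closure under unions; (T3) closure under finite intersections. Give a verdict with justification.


τ IS a topology on X.

Axiom (T1): ∅ ∈ τ? Yes; X ∈ τ? Yes.
Axiom (T2/T3): check pairwise unions and intersections of members of τ.
All pairwise intersections and unions checked — each lies in τ. Therefore τ satisfies (T1), (T2), (T3): it IS a topology on X.


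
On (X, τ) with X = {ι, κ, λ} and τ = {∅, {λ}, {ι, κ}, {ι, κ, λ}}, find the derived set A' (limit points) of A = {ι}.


A' = {κ}

For each x ∈ X, list the open sets U ∈ τ with x ∈ U, then check whether U ∩ (A ∖ {x}) ≠ ∅ for every such U.
  x = ι: open {ι, κ} ∋ x has {ι, κ} ∩ (A ∖ {ι}) = ∅, so x is NOT a limit point.
  x = κ: opens ∋ x are {ι, κ}, {ι, κ, λ}; each meets A ∖ {κ}, so x IS a limit point.
  x = λ: open {λ} ∋ x has {λ} ∩ (A ∖ {λ}) = ∅, so x is NOT a limit point.
Collecting: A' = {κ}.


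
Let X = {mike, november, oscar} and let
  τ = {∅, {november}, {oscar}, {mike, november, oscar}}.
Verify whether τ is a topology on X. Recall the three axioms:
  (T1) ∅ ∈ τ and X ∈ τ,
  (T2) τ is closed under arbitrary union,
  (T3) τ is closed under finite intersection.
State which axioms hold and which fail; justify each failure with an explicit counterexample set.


τ is NOT a topology on X.

Axiom (T1): ∅ ∈ τ? Yes; X ∈ τ? Yes.
Axiom (T2/T3): check pairwise unions and intersections of members of τ.
Counterexample for (T2): {november} ∪ {oscar} = {november, oscar} ∉ τ. Therefore τ is NOT a topology.


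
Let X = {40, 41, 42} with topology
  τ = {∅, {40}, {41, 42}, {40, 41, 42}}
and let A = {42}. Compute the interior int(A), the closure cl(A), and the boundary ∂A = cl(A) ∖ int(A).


int(A) = ∅, cl(A) = {41, 42}, ∂A = {41, 42}.

Closed sets in (X, τ) are complements of opens:
  closed(X, τ) = {∅, {40}, {41, 42}, {40, 41, 42}}.
int(A) = ⋃ {U ∈ τ : U ⊆ A}. Opens contained in A: ∅.
Taking the union of these: int(A) = ∅.
cl(A) = ⋂ {C closed : A ⊆ C}. Closed sets containing A: {41, 42}, {40, 41, 42}.
Intersecting these: cl(A) = {41, 42}.
∂A = cl(A) ∖ int(A) = {41, 42} ∖ ∅ = {41, 42}.


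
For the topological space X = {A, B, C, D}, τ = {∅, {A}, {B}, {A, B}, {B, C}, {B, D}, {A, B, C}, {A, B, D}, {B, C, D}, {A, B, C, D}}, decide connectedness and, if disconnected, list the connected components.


(X, τ) is disconnected; components = [{A}, {B, C, D}].

Find clopen sets (U ∈ τ with X ∖ U ∈ τ):
  U = ∅, X ∖ U = {A, B, C, D} — both open, so U is clopen.
  U = {A}, X ∖ U = {B, C, D} — both open, so U is clopen.
  U = {B, C, D}, X ∖ U = {A} — both open, so U is clopen.
  U = {A, B, C, D}, X ∖ U = ∅ — both open, so U is clopen.
Nontrivial clopen(s) exist: e.g. {A}. So (X, τ) is disconnected.
Compute connected components by grouping points that agree on all clopens:
  component: {A}
  component: {B, C, D}


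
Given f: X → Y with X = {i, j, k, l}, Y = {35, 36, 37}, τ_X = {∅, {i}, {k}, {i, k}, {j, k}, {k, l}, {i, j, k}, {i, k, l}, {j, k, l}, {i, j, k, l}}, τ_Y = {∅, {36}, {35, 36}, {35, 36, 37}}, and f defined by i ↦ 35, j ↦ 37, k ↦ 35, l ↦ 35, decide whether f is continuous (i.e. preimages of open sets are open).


f IS continuous.

Compute f^{-1}(U) for each U ∈ τ_Y:
  U = ∅: f^{-1}(U) = ∅ ∈ τ_X ✓.
  U = {36}: f^{-1}(U) = ∅ ∈ τ_X ✓.
  U = {35, 36}: f^{-1}(U) = {i, k, l} ∈ τ_X ✓.
  U = {35, 36, 37}: f^{-1}(U) = {i, j, k, l} ∈ τ_X ✓.
Every preimage lies in τ_X, so f IS continuous.


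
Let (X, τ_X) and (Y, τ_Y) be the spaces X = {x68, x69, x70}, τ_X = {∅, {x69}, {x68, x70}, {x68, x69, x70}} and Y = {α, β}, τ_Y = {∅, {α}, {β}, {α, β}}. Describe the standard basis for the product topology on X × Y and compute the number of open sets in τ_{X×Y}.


Basis B = {∅ × ∅, {x69} × {α}, {x69} × {β}, {x68, x70} × {α}, {x68, x70} × {β}, {x69} × {α, β}, {x68, x69, x70} × {α}, {x68, x69, x70} × {β}, {x68, x70} × {α, β}, {x68, x69, x70} × {α, β}}; |τ_{X×Y}| = 16.

Enumerate products U × V with U ∈ τ_X, V ∈ τ_Y (deduplicated):
  ∅ × ∅ = {} (∅)
  {x69} × {α} = {(x69,α)}
  {x69} × {β} = {(x69,β)}
  {x68, x70} × {α} = {(x68,α), (x70,α)}
  {x68, x70} × {β} = {(x68,β), (x70,β)}
  {x69} × {α, β} = {(x69,α), (x69,β)}
  {x68, x69, x70} × {α} = {(x68,α), (x69,α), (x70,α)}
  {x68, x69, x70} × {β} = {(x68,β), (x69,β), (x70,β)}
  {x68, x70} × {α, β} = {(x68,α), (x68,β), (x70,α), (x70,β)}
  {x68, x69, x70} × {α, β} = {(x68,α), (x68,β), (x69,α), (x69,β), (x70,α), (x70,β)}
These 10 distinct sets form the basis B.
Close under arbitrary unions to get τ_{X×Y}; counting gives |τ_{X×Y}| = 16.


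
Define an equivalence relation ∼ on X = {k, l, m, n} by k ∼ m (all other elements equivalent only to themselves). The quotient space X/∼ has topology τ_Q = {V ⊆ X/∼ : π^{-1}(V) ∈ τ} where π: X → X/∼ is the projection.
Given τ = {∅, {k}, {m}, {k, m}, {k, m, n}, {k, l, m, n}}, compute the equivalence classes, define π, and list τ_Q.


X/∼ = {[k=m], [l], [n]}; |τ_Q| = 4.

Equivalence classes: [k=m], [l], [n].
Quotient map π: X → X/∼ sends k ↦ [k=m], l ↦ [l], m ↦ [k=m], n ↦ [n].
For each subset V ⊆ X/∼, compute π^{-1}(V) ⊆ X and check whether π^{-1}(V) ∈ τ. V is open in τ_Q iff π^{-1}(V) ∈ τ.
  V = {}: π^{-1}(V) = ∅ ∈ τ ✓.
  V = {[k=m]}: π^{-1}(V) = {k, m} ∈ τ ✓.
  V = {[l]}: π^{-1}(V) = {l} ∉ τ ✗.
  V = {[k=m], [l]}: π^{-1}(V) = {k, l, m} ∉ τ ✗.
  V = {[n]}: π^{-1}(V) = {n} ∉ τ ✗.
  V = {[k=m], [n]}: π^{-1}(V) = {k, m, n} ∈ τ ✓.
  V = {[l], [n]}: π^{-1}(V) = {l, n} ∉ τ ✗.
  V = {[k=m], [l], [n]}: π^{-1}(V) = {k, l, m, n} ∈ τ ✓.
Open sets in the quotient: τ_Q = {{}, {[k=m]}, {[k=m], [n]}, {[k=m], [l], [n]}} (4 elements).


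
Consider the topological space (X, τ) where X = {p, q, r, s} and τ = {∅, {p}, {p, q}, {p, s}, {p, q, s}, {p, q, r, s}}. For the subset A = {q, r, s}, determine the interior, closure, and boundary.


int(A) = ∅, cl(A) = {q, r, s}, ∂A = {q, r, s}.

Closed sets in (X, τ) are complements of opens:
  closed(X, τ) = {∅, {r}, {q, r}, {r, s}, {q, r, s}, {p, q, r, s}}.
int(A) = ⋃ {U ∈ τ : U ⊆ A}. Opens contained in A: ∅.
Taking the union of these: int(A) = ∅.
cl(A) = ⋂ {C closed : A ⊆ C}. Closed sets containing A: {q, r, s}, {p, q, r, s}.
Intersecting these: cl(A) = {q, r, s}.
∂A = cl(A) ∖ int(A) = {q, r, s} ∖ ∅ = {q, r, s}.


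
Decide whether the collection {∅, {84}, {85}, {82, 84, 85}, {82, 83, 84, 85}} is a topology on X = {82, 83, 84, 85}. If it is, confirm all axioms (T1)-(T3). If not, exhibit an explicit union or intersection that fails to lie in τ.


τ is NOT a topology on X.

Axiom (T1): ∅ ∈ τ? Yes; X ∈ τ? Yes.
Axiom (T2/T3): check pairwise unions and intersections of members of τ.
Counterexample for (T2): {84} ∪ {85} = {84, 85} ∉ τ. Therefore τ is NOT a topology.


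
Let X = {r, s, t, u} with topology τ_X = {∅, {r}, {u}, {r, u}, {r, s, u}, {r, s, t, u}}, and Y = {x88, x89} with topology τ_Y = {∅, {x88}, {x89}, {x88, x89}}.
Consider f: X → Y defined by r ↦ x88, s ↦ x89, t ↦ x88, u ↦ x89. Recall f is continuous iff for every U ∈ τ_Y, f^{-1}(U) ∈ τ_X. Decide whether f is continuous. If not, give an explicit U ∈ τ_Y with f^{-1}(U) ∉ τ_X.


f is NOT continuous.

Compute f^{-1}(U) for each U ∈ τ_Y:
  U = ∅: f^{-1}(U) = ∅ ∈ τ_X ✓.
  U = {x88}: f^{-1}(U) = {r, t} ∉ τ_X ✗.
  U = {x89}: f^{-1}(U) = {s, u} ∉ τ_X ✗.
  U = {x88, x89}: f^{-1}(U) = {r, s, t, u} ∈ τ_X ✓.
Found U = {x88} with f^{-1}(U) = {r, t} not in τ_X. Therefore f is NOT continuous.


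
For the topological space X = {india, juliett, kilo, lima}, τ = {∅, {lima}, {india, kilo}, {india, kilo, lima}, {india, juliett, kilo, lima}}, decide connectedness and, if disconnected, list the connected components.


(X, τ) is connected.

Find clopen sets (U ∈ τ with X ∖ U ∈ τ):
  U = ∅, X ∖ U = {india, juliett, kilo, lima} — both open, so U is clopen.
  U = {india, juliett, kilo, lima}, X ∖ U = ∅ — both open, so U is clopen.
Only trivial clopens (∅ and X) exist, so (X, τ) is connected.
Compute connected components by grouping points that agree on all clopens:
  component: {india, juliett, kilo, lima}


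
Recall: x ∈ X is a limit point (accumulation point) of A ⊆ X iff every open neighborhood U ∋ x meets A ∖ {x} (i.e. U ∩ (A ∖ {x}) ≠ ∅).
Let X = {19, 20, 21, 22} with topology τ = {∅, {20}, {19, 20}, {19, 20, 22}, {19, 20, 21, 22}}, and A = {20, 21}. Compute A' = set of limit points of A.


A' = {19, 21, 22}

For each x ∈ X, list the open sets U ∈ τ with x ∈ U, then check whether U ∩ (A ∖ {x}) ≠ ∅ for every such U.
  x = 19: opens ∋ x are {19, 20}, {19, 20, 22}, {19, 20, 21, 22}; each meets A ∖ {19}, so x IS a limit point.
  x = 20: open {20} ∋ x has {20} ∩ (A ∖ {20}) = ∅, so x is NOT a limit point.
  x = 21: opens ∋ x are {19, 20, 21, 22}; each meets A ∖ {21}, so x IS a limit point.
  x = 22: opens ∋ x are {19, 20, 22}, {19, 20, 21, 22}; each meets A ∖ {22}, so x IS a limit point.
Collecting: A' = {19, 21, 22}.


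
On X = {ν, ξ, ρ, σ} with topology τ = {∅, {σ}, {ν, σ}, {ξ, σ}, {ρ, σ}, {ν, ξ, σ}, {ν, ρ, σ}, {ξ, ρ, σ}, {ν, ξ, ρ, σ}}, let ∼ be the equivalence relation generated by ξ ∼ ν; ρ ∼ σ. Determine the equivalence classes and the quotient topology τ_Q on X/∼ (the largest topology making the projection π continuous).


X/∼ = {[ν=ξ], [ρ=σ]}; |τ_Q| = 3.

Equivalence classes: [ν=ξ], [ρ=σ].
Quotient map π: X → X/∼ sends ν ↦ [ν=ξ], ξ ↦ [ν=ξ], ρ ↦ [ρ=σ], σ ↦ [ρ=σ].
For each subset V ⊆ X/∼, compute π^{-1}(V) ⊆ X and check whether π^{-1}(V) ∈ τ. V is open in τ_Q iff π^{-1}(V) ∈ τ.
  V = {}: π^{-1}(V) = ∅ ∈ τ ✓.
  V = {[ν=ξ]}: π^{-1}(V) = {ν, ξ} ∉ τ ✗.
  V = {[ρ=σ]}: π^{-1}(V) = {ρ, σ} ∈ τ ✓.
  V = {[ν=ξ], [ρ=σ]}: π^{-1}(V) = {ν, ξ, ρ, σ} ∈ τ ✓.
Open sets in the quotient: τ_Q = {{}, {[ρ=σ]}, {[ν=ξ], [ρ=σ]}} (3 elements).


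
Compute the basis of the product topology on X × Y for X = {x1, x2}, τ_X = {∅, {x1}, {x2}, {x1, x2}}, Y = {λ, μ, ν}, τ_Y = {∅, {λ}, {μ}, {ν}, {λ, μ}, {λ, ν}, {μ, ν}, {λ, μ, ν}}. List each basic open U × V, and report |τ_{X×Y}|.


Basis B = {∅ × ∅, {x1} × {λ}, {x1} × {μ}, {x1} × {ν}, {x2} × {λ}, {x2} × {μ}, {x2} × {ν}, {x1} × {λ, μ}, {x1} × {λ, ν}, {x1, x2} × {λ}, {x1} × {μ, ν}, {x1, x2} × {μ}, {x1, x2} × {ν}, {x2} × {λ, μ}, {x2} × {λ, ν}, {x2} × {μ, ν}, {x1} × {λ, μ, ν}, {x2} × {λ, μ, ν}, {x1, x2} × {λ, μ}, {x1, x2} × {λ, ν}, {x1, x2} × {μ, ν}, {x1, x2} × {λ, μ, ν}}; |τ_{X×Y}| = 64.

Enumerate products U × V with U ∈ τ_X, V ∈ τ_Y (deduplicated):
  ∅ × ∅ = {} (∅)
  {x1} × {λ} = {(x1,λ)}
  {x1} × {μ} = {(x1,μ)}
  {x1} × {ν} = {(x1,ν)}
  {x2} × {λ} = {(x2,λ)}
  {x2} × {μ} = {(x2,μ)}
  {x2} × {ν} = {(x2,ν)}
  {x1} × {λ, μ} = {(x1,λ), (x1,μ)}
  {x1} × {λ, ν} = {(x1,λ), (x1,ν)}
  {x1, x2} × {λ} = {(x1,λ), (x2,λ)}
  {x1} × {μ, ν} = {(x1,μ), (x1,ν)}
  {x1, x2} × {μ} = {(x1,μ), (x2,μ)}
  {x1, x2} × {ν} = {(x1,ν), (x2,ν)}
  {x2} × {λ, μ} = {(x2,λ), (x2,μ)}
  {x2} × {λ, ν} = {(x2,λ), (x2,ν)}
  {x2} × {μ, ν} = {(x2,μ), (x2,ν)}
  {x1} × {λ, μ, ν} = {(x1,λ), (x1,μ), (x1,ν)}
  {x2} × {λ, μ, ν} = {(x2,λ), (x2,μ), (x2,ν)}
  {x1, x2} × {λ, μ} = {(x1,λ), (x1,μ), (x2,λ), (x2,μ)}
  {x1, x2} × {λ, ν} = {(x1,λ), (x1,ν), (x2,λ), (x2,ν)}
  {x1, x2} × {μ, ν} = {(x1,μ), (x1,ν), (x2,μ), (x2,ν)}
  {x1, x2} × {λ, μ, ν} = {(x1,λ), (x1,μ), (x1,ν), (x2,λ), (x2,μ), (x2,ν)}
These 22 distinct sets form the basis B.
Close under arbitrary unions to get τ_{X×Y}; counting gives |τ_{X×Y}| = 64.


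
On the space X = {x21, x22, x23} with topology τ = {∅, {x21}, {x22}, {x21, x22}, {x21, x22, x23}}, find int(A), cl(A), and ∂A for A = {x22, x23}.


int(A) = {x22}, cl(A) = {x22, x23}, ∂A = {x23}.

Closed sets in (X, τ) are complements of opens:
  closed(X, τ) = {∅, {x23}, {x21, x23}, {x22, x23}, {x21, x22, x23}}.
int(A) = ⋃ {U ∈ τ : U ⊆ A}. Opens contained in A: ∅, {x22}.
Taking the union of these: int(A) = {x22}.
cl(A) = ⋂ {C closed : A ⊆ C}. Closed sets containing A: {x22, x23}, {x21, x22, x23}.
Intersecting these: cl(A) = {x22, x23}.
∂A = cl(A) ∖ int(A) = {x22, x23} ∖ {x22} = {x23}.


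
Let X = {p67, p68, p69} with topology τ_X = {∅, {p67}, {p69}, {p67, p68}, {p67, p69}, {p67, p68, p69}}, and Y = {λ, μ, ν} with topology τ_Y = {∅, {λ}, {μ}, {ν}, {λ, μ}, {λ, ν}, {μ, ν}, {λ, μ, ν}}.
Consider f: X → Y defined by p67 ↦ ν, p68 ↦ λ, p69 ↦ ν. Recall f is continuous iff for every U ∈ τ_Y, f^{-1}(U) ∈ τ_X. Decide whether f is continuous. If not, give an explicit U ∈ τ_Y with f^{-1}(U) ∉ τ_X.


f is NOT continuous.

Compute f^{-1}(U) for each U ∈ τ_Y:
  U = ∅: f^{-1}(U) = ∅ ∈ τ_X ✓.
  U = {λ}: f^{-1}(U) = {p68} ∉ τ_X ✗.
  U = {μ}: f^{-1}(U) = ∅ ∈ τ_X ✓.
  U = {ν}: f^{-1}(U) = {p67, p69} ∈ τ_X ✓.
  U = {λ, μ}: f^{-1}(U) = {p68} ∉ τ_X ✗.
  U = {λ, ν}: f^{-1}(U) = {p67, p68, p69} ∈ τ_X ✓.
  U = {μ, ν}: f^{-1}(U) = {p67, p69} ∈ τ_X ✓.
  U = {λ, μ, ν}: f^{-1}(U) = {p67, p68, p69} ∈ τ_X ✓.
Found U = {λ} with f^{-1}(U) = {p68} not in τ_X. Therefore f is NOT continuous.


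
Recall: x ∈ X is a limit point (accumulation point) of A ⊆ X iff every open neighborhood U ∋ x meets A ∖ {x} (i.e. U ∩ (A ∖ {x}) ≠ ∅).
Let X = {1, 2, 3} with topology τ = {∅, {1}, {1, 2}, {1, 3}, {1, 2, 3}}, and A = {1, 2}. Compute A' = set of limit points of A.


A' = {2, 3}

For each x ∈ X, list the open sets U ∈ τ with x ∈ U, then check whether U ∩ (A ∖ {x}) ≠ ∅ for every such U.
  x = 1: open {1} ∋ x has {1} ∩ (A ∖ {1}) = ∅, so x is NOT a limit point.
  x = 2: opens ∋ x are {1, 2}, {1, 2, 3}; each meets A ∖ {2}, so x IS a limit point.
  x = 3: opens ∋ x are {1, 3}, {1, 2, 3}; each meets A ∖ {3}, so x IS a limit point.
Collecting: A' = {2, 3}.


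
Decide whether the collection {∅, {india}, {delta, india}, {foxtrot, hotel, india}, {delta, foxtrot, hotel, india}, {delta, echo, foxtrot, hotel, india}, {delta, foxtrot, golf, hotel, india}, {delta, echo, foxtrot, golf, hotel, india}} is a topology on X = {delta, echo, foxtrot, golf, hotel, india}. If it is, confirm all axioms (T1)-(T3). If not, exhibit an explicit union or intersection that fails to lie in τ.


τ IS a topology on X.

Axiom (T1): ∅ ∈ τ? Yes; X ∈ τ? Yes.
Axiom (T2/T3): check pairwise unions and intersections of members of τ.
All pairwise intersections and unions checked — each lies in τ. Therefore τ satisfies (T1), (T2), (T3): it IS a topology on X.


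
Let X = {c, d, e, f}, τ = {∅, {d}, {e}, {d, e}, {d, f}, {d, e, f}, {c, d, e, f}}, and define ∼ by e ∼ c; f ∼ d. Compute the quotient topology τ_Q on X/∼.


X/∼ = {[c=e], [d=f]}; |τ_Q| = 3.

Equivalence classes: [c=e], [d=f].
Quotient map π: X → X/∼ sends c ↦ [c=e], d ↦ [d=f], e ↦ [c=e], f ↦ [d=f].
For each subset V ⊆ X/∼, compute π^{-1}(V) ⊆ X and check whether π^{-1}(V) ∈ τ. V is open in τ_Q iff π^{-1}(V) ∈ τ.
  V = {}: π^{-1}(V) = ∅ ∈ τ ✓.
  V = {[c=e]}: π^{-1}(V) = {c, e} ∉ τ ✗.
  V = {[d=f]}: π^{-1}(V) = {d, f} ∈ τ ✓.
  V = {[c=e], [d=f]}: π^{-1}(V) = {c, d, e, f} ∈ τ ✓.
Open sets in the quotient: τ_Q = {{}, {[d=f]}, {[c=e], [d=f]}} (3 elements).


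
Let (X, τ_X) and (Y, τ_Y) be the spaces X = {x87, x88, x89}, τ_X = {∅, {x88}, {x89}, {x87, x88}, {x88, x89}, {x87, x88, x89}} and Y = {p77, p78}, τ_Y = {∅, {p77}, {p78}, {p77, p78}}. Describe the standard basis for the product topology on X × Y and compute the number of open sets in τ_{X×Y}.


Basis B = {∅ × ∅, {x88} × {p77}, {x88} × {p78}, {x89} × {p77}, {x89} × {p78}, {x87, x88} × {p77}, {x87, x88} × {p78}, {x88} × {p77, p78}, {x88, x89} × {p77}, {x88, x89} × {p78}, {x89} × {p77, p78}, {x87, x88, x89} × {p77}, {x87, x88, x89} × {p78}, {x87, x88} × {p77, p78}, {x88, x89} × {p77, p78}, {x87, x88, x89} × {p77, p78}}; |τ_{X×Y}| = 36.

Enumerate products U × V with U ∈ τ_X, V ∈ τ_Y (deduplicated):
  ∅ × ∅ = {} (∅)
  {x88} × {p77} = {(x88,p77)}
  {x88} × {p78} = {(x88,p78)}
  {x89} × {p77} = {(x89,p77)}
  {x89} × {p78} = {(x89,p78)}
  {x87, x88} × {p77} = {(x87,p77), (x88,p77)}
  {x87, x88} × {p78} = {(x87,p78), (x88,p78)}
  {x88} × {p77, p78} = {(x88,p77), (x88,p78)}
  {x88, x89} × {p77} = {(x88,p77), (x89,p77)}
  {x88, x89} × {p78} = {(x88,p78), (x89,p78)}
  {x89} × {p77, p78} = {(x89,p77), (x89,p78)}
  {x87, x88, x89} × {p77} = {(x87,p77), (x88,p77), (x89,p77)}
  {x87, x88, x89} × {p78} = {(x87,p78), (x88,p78), (x89,p78)}
  {x87, x88} × {p77, p78} = {(x87,p77), (x87,p78), (x88,p77), (x88,p78)}
  {x88, x89} × {p77, p78} = {(x88,p77), (x88,p78), (x89,p77), (x89,p78)}
  {x87, x88, x89} × {p77, p78} = {(x87,p77), (x87,p78), (x88,p77), (x88,p78), (x89,p77), (x89,p78)}
These 16 distinct sets form the basis B.
Close under arbitrary unions to get τ_{X×Y}; counting gives |τ_{X×Y}| = 36.
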